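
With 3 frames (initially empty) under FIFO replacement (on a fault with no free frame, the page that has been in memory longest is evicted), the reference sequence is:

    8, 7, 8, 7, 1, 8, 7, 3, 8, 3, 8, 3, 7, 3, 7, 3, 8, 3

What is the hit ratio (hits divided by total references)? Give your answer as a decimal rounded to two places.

0.67

8 -> fault, frames [8]
7 -> fault, frames [8, 7]
8 -> hit
7 -> hit
1 -> fault, frames [8, 7, 1]
8 -> hit
7 -> hit
3 -> fault, evict 8, frames [7, 1, 3]
8 -> fault, evict 7, frames [1, 3, 8]
3 -> hit
8 -> hit
3 -> hit
7 -> fault, evict 1, frames [3, 8, 7]
3 -> hit
7 -> hit
3 -> hit
8 -> hit
3 -> hit
Hits: 12 of 18 references → 12/18 = 0.6667.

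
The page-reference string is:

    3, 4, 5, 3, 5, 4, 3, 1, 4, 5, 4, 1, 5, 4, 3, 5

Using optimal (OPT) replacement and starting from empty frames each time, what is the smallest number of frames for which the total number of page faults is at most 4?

4

f=1: 16 faults
f=2: 9 faults
f=3: 5 faults
f=4: 4 faults
Smallest f with faults ≤ 4 is 4.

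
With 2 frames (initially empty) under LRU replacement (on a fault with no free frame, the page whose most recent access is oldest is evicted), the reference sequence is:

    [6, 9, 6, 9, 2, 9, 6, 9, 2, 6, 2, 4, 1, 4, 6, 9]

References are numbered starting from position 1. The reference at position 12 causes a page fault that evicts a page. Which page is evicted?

6

pos 1: 6: miss, frames [6]
pos 2: 9: miss, frames [6, 9]
pos 3: 6: hit
pos 4: 9: hit
pos 5: 2: miss, evict 6, frames [9, 2]
pos 6: 9: hit
pos 7: 6: miss, evict 2, frames [9, 6]
pos 8: 9: hit
pos 9: 2: miss, evict 6, frames [9, 2]
pos 10: 6: miss, evict 9, frames [2, 6]
pos 11: 2: hit
pos 12: 4: miss, evict 6, frames [2, 4]
At position 12, page 6 is evicted.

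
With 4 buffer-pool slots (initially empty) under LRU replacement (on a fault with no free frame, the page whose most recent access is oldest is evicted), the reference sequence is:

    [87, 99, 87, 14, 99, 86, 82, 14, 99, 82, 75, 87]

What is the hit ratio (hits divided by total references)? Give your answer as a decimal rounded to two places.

87 -> fault, frames [87]
99 -> fault, frames [87, 99]
87 -> hit
14 -> fault, frames [99, 87, 14]
99 -> hit
86 -> fault, frames [87, 14, 99, 86]
82 -> fault, evict 87, frames [14, 99, 86, 82]
14 -> hit
99 -> hit
82 -> hit
75 -> fault, evict 86, frames [14, 99, 82, 75]
87 -> fault, evict 14, frames [99, 82, 75, 87]
Hits: 5 of 12 references → 5/12 = 0.4167.

0.42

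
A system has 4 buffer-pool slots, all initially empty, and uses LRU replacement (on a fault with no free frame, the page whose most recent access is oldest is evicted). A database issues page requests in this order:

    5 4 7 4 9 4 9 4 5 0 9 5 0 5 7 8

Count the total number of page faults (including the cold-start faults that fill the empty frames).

7

5 -> miss, frames (5)
4 -> miss, frames (5 4)
7 -> miss, frames (5 4 7)
4 -> hit
9 -> miss, frames (5 7 4 9)
4 -> hit
9 -> hit
4 -> hit
5 -> hit
0 -> miss, evict 7, frames (9 4 5 0)
9 -> hit
5 -> hit
0 -> hit
5 -> hit
7 -> miss, evict 4, frames (9 0 5 7)
8 -> miss, evict 9, frames (0 5 7 8)
Page faults: 7.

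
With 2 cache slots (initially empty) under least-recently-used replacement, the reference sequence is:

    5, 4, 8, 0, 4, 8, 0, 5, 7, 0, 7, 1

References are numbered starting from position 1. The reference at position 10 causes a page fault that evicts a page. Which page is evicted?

5

pos 1: 5 -> fault, frames [5]
pos 2: 4 -> fault, frames [5, 4]
pos 3: 8 -> fault, evict 5, frames [4, 8]
pos 4: 0 -> fault, evict 4, frames [8, 0]
pos 5: 4 -> fault, evict 8, frames [0, 4]
pos 6: 8 -> fault, evict 0, frames [4, 8]
pos 7: 0 -> fault, evict 4, frames [8, 0]
pos 8: 5 -> fault, evict 8, frames [0, 5]
pos 9: 7 -> fault, evict 0, frames [5, 7]
pos 10: 0 -> fault, evict 5, frames [7, 0]
At position 10, page 5 is evicted.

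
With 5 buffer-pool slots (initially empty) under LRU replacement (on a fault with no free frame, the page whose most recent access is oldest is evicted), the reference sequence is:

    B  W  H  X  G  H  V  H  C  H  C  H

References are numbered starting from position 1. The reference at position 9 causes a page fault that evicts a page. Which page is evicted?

pos 1: B -> miss, frames [B]
pos 2: W -> miss, frames [B, W]
pos 3: H -> miss, frames [B, W, H]
pos 4: X -> miss, frames [B, W, H, X]
pos 5: G -> miss, frames [B, W, H, X, G]
pos 6: H -> hit
pos 7: V -> miss, evict B, frames [W, X, G, H, V]
pos 8: H -> hit
pos 9: C -> miss, evict W, frames [X, G, V, H, C]
At position 9, page W is evicted.

W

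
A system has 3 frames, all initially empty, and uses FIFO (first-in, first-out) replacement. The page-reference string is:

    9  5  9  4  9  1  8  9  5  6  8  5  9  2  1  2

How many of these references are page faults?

9 → fault, frames {9}
5 → fault, frames {9,5}
9 → hit
4 → fault, frames {9,5,4}
9 → hit
1 → fault, evict 9, frames {5,4,1}
8 → fault, evict 5, frames {4,1,8}
9 → fault, evict 4, frames {1,8,9}
5 → fault, evict 1, frames {8,9,5}
6 → fault, evict 8, frames {9,5,6}
8 → fault, evict 9, frames {5,6,8}
5 → hit
9 → fault, evict 5, frames {6,8,9}
2 → fault, evict 6, frames {8,9,2}
1 → fault, evict 8, frames {9,2,1}
2 → hit
Page faults: 12.

12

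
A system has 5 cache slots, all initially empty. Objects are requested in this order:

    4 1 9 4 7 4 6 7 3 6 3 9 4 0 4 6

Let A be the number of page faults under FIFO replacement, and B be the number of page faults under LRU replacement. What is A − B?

1

Under FIFO: F F F . F . F . F . . . F F . . → 8 faults.
Under LRU: F F F . F . F . F . . . . F . . → 7 faults.
A − B = 8 − 7 = 1.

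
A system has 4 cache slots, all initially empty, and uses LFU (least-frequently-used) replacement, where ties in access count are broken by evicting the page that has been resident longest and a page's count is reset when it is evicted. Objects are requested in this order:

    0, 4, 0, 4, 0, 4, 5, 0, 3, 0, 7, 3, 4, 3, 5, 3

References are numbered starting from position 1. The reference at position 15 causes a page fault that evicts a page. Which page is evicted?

pos 1: 0 → fault, frames (0)
pos 2: 4 → fault, frames (0 4)
pos 3: 0 → hit
pos 4: 4 → hit
pos 5: 0 → hit
pos 6: 4 → hit
pos 7: 5 → fault, frames (0 4 5)
pos 8: 0 → hit
pos 9: 3 → fault, frames (0 4 5 3)
pos 10: 0 → hit
pos 11: 7 → fault, evict 5, frames (0 4 3 7)
pos 12: 3 → hit
pos 13: 4 → hit
pos 14: 3 → hit
pos 15: 5 → fault, evict 7, frames (0 4 3 5)
At position 15, page 7 is evicted.

7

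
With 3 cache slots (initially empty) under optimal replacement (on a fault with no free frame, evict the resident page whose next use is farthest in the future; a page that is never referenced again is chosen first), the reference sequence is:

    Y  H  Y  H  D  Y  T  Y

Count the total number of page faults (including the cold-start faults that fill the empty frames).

Y: miss, frames {Y}
H: miss, frames {Y,H}
Y: hit
H: hit
D: miss, frames {Y,H,D}
Y: hit
T: miss, evict D, frames {Y,H,T}
Y: hit
Page faults: 4.

4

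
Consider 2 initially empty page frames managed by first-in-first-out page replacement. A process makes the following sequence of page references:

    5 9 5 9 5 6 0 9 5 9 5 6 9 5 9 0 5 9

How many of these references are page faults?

5 -> miss, frames [5]
9 -> miss, frames [5, 9]
5 -> hit
9 -> hit
5 -> hit
6 -> miss, evict 5, frames [9, 6]
0 -> miss, evict 9, frames [6, 0]
9 -> miss, evict 6, frames [0, 9]
5 -> miss, evict 0, frames [9, 5]
9 -> hit
5 -> hit
6 -> miss, evict 9, frames [5, 6]
9 -> miss, evict 5, frames [6, 9]
5 -> miss, evict 6, frames [9, 5]
9 -> hit
0 -> miss, evict 9, frames [5, 0]
5 -> hit
9 -> miss, evict 5, frames [0, 9]
Page faults: 11.

11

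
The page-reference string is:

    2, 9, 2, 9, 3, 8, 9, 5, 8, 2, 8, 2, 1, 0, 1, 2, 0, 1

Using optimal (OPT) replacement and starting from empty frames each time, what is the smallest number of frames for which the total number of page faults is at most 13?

f=1: 18 faults
f=2: 10 faults
f=3: 7 faults
f=4: 7 faults
f=5: 7 faults
f=6: 7 faults
f=7: 7 faults
Smallest f with faults ≤ 13 is 2.

2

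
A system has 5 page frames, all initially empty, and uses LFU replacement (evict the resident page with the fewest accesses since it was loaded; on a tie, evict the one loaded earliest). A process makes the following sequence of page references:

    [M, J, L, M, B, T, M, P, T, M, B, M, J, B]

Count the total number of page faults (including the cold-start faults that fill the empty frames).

7

M → miss, frames (M)
J → miss, frames (M J)
L → miss, frames (M J L)
M → hit
B → miss, frames (M J L B)
T → miss, frames (M J L B T)
M → hit
P → miss, evict J, frames (M L B T P)
T → hit
M → hit
B → hit
M → hit
J → miss, evict L, frames (M B T P J)
B → hit
Page faults: 7.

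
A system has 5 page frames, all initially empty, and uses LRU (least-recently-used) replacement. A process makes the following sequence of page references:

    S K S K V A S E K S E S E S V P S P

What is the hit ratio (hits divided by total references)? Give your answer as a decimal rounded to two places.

S → fault, frames [S]
K → fault, frames [S, K]
S → hit
K → hit
V → fault, frames [S, K, V]
A → fault, frames [S, K, V, A]
S → hit
E → fault, frames [K, V, A, S, E]
K → hit
S → hit
E → hit
S → hit
E → hit
S → hit
V → hit
P → fault, evict A, frames [K, E, S, V, P]
S → hit
P → hit
Hits: 12 of 18 references → 12/18 = 0.6667.

0.67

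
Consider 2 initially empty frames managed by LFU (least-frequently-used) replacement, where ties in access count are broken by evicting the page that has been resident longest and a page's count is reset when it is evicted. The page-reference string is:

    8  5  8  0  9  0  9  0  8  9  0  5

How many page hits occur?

2

8 → miss, frames [8]
5 → miss, frames [8, 5]
8 → hit
0 → miss, evict 5, frames [8, 0]
9 → miss, evict 0, frames [8, 9]
0 → miss, evict 9, frames [8, 0]
9 → miss, evict 0, frames [8, 9]
0 → miss, evict 9, frames [8, 0]
8 → hit
9 → miss, evict 0, frames [8, 9]
0 → miss, evict 9, frames [8, 0]
5 → miss, evict 0, frames [8, 5]
Hits: 2.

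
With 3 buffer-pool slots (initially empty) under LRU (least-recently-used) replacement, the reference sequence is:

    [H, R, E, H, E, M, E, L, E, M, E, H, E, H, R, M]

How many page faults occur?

8

H -> fault, frames [H]
R -> fault, frames [H, R]
E -> fault, frames [H, R, E]
H -> hit
E -> hit
M -> fault, evict R, frames [H, E, M]
E -> hit
L -> fault, evict H, frames [M, E, L]
E -> hit
M -> hit
E -> hit
H -> fault, evict L, frames [M, E, H]
E -> hit
H -> hit
R -> fault, evict M, frames [E, H, R]
M -> fault, evict E, frames [H, R, M]
Page faults: 8.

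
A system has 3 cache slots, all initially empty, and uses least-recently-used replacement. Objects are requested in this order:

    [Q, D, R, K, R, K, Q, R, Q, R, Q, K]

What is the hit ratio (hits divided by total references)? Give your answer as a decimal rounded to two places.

0.58

Q → fault, frames [Q]
D → fault, frames [Q, D]
R → fault, frames [Q, D, R]
K → fault, evict Q, frames [D, R, K]
R → hit
K → hit
Q → fault, evict D, frames [R, K, Q]
R → hit
Q → hit
R → hit
Q → hit
K → hit
Hits: 7 of 12 references → 7/12 = 0.5833.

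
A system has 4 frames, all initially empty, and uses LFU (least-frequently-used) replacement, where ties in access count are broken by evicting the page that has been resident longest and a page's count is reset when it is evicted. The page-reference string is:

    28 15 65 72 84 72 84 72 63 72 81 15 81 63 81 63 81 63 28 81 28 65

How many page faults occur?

28 → fault, frames {28}
15 → fault, frames {28,15}
65 → fault, frames {28,15,65}
72 → fault, frames {28,15,65,72}
84 → fault, evict 28, frames {15,65,72,84}
72 → hit
84 → hit
72 → hit
63 → fault, evict 15, frames {65,72,84,63}
72 → hit
81 → fault, evict 65, frames {72,84,63,81}
15 → fault, evict 63, frames {72,84,81,15}
81 → hit
63 → fault, evict 15, frames {72,84,81,63}
81 → hit
63 → hit
81 → hit
63 → hit
28 → fault, evict 84, frames {72,81,63,28}
81 → hit
28 → hit
65 → fault, evict 28, frames {72,81,63,65}
Page faults: 11.

11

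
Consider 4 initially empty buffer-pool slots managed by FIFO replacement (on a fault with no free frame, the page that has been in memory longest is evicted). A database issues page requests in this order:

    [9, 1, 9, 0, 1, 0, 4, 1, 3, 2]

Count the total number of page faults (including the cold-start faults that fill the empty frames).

9 -> fault, frames (9)
1 -> fault, frames (9 1)
9 -> hit
0 -> fault, frames (9 1 0)
1 -> hit
0 -> hit
4 -> fault, frames (9 1 0 4)
1 -> hit
3 -> fault, evict 9, frames (1 0 4 3)
2 -> fault, evict 1, frames (0 4 3 2)
Page faults: 6.

6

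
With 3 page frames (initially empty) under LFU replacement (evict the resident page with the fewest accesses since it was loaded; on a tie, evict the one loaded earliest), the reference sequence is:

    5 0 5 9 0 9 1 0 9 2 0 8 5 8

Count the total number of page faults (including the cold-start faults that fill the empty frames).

8

5 -> miss, frames {5}
0 -> miss, frames {5,0}
5 -> hit
9 -> miss, frames {5,0,9}
0 -> hit
9 -> hit
1 -> miss, evict 5, frames {0,9,1}
0 -> hit
9 -> hit
2 -> miss, evict 1, frames {0,9,2}
0 -> hit
8 -> miss, evict 2, frames {0,9,8}
5 -> miss, evict 8, frames {0,9,5}
8 -> miss, evict 5, frames {0,9,8}
Page faults: 8.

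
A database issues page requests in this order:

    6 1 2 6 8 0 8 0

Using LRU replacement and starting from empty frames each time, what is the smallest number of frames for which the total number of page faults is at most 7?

2

f=1: 8 faults
f=2: 6 faults
f=3: 5 faults
f=4: 5 faults
f=5: 5 faults
Smallest f with faults ≤ 7 is 2.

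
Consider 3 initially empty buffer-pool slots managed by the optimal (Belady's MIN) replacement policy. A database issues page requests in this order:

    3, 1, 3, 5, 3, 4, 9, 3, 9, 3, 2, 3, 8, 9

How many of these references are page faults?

7

3 → miss, frames (3)
1 → miss, frames (3 1)
3 → hit
5 → miss, frames (3 1 5)
3 → hit
4 → miss, evict 5, frames (3 1 4)
9 → miss, evict 4, frames (3 1 9)
3 → hit
9 → hit
3 → hit
2 → miss, evict 1, frames (3 9 2)
3 → hit
8 → miss, evict 2, frames (3 9 8)
9 → hit
Page faults: 7.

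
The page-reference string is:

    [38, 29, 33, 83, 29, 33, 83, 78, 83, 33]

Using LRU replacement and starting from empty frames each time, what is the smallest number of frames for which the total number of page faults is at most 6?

f=1: 10 faults
f=2: 9 faults
f=3: 5 faults
f=4: 5 faults
f=5: 5 faults
Smallest f with faults ≤ 6 is 3.

3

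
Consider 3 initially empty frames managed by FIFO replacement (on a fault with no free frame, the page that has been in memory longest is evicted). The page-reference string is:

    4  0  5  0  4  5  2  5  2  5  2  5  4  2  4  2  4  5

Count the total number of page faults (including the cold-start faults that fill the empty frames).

5

4: miss, frames {4}
0: miss, frames {4,0}
5: miss, frames {4,0,5}
0: hit
4: hit
5: hit
2: miss, evict 4, frames {0,5,2}
5: hit
2: hit
5: hit
2: hit
5: hit
4: miss, evict 0, frames {5,2,4}
2: hit
4: hit
2: hit
4: hit
5: hit
Page faults: 5.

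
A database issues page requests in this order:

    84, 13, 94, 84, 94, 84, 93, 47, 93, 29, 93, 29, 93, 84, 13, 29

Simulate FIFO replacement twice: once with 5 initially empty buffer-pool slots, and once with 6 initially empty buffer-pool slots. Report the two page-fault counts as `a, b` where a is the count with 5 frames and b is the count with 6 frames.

5 frames: F F F . . . F F . F . . . F F . → 8 faults.
6 frames: F F F . . . F F . F . . . . . . → 6 faults.
6 < 8: adding a frame reduced faults, as is typical.

8, 6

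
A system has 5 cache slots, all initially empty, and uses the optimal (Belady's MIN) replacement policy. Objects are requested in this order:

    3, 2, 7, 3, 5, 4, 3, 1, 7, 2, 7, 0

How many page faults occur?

7

3 -> miss, frames {3}
2 -> miss, frames {3,2}
7 -> miss, frames {3,2,7}
3 -> hit
5 -> miss, frames {3,2,7,5}
4 -> miss, frames {3,2,7,5,4}
3 -> hit
1 -> miss, evict 4, frames {3,2,7,5,1}
7 -> hit
2 -> hit
7 -> hit
0 -> miss, evict 1, frames {3,2,7,5,0}
Page faults: 7.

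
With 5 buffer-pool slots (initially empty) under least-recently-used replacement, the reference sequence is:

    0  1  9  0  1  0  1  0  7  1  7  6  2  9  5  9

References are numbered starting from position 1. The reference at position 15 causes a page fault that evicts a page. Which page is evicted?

1

pos 1: 0 → fault, frames [0]
pos 2: 1 → fault, frames [0, 1]
pos 3: 9 → fault, frames [0, 1, 9]
pos 4: 0 → hit
pos 5: 1 → hit
pos 6: 0 → hit
pos 7: 1 → hit
pos 8: 0 → hit
pos 9: 7 → fault, frames [9, 1, 0, 7]
pos 10: 1 → hit
pos 11: 7 → hit
pos 12: 6 → fault, frames [9, 0, 1, 7, 6]
pos 13: 2 → fault, evict 9, frames [0, 1, 7, 6, 2]
pos 14: 9 → fault, evict 0, frames [1, 7, 6, 2, 9]
pos 15: 5 → fault, evict 1, frames [7, 6, 2, 9, 5]
At position 15, page 1 is evicted.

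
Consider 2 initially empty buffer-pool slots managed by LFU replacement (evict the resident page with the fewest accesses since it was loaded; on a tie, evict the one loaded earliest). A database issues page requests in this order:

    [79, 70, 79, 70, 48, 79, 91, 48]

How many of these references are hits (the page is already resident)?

79 -> fault, frames [79]
70 -> fault, frames [79, 70]
79 -> hit
70 -> hit
48 -> fault, evict 79, frames [70, 48]
79 -> fault, evict 48, frames [70, 79]
91 -> fault, evict 79, frames [70, 91]
48 -> fault, evict 91, frames [70, 48]
Hits: 2.

2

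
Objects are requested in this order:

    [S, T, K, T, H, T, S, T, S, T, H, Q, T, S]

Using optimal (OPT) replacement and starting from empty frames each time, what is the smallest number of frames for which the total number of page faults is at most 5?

3

f=1: 14 faults
f=2: 8 faults
f=3: 5 faults
f=4: 5 faults
f=5: 5 faults
Smallest f with faults ≤ 5 is 3.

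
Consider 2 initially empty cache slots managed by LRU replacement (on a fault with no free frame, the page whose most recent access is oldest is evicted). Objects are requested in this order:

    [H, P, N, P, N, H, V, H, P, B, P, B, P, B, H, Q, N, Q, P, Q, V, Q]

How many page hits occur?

10

H -> miss, frames [H]
P -> miss, frames [H, P]
N -> miss, evict H, frames [P, N]
P -> hit
N -> hit
H -> miss, evict P, frames [N, H]
V -> miss, evict N, frames [H, V]
H -> hit
P -> miss, evict V, frames [H, P]
B -> miss, evict H, frames [P, B]
P -> hit
B -> hit
P -> hit
B -> hit
H -> miss, evict P, frames [B, H]
Q -> miss, evict B, frames [H, Q]
N -> miss, evict H, frames [Q, N]
Q -> hit
P -> miss, evict N, frames [Q, P]
Q -> hit
V -> miss, evict P, frames [Q, V]
Q -> hit
Hits: 10.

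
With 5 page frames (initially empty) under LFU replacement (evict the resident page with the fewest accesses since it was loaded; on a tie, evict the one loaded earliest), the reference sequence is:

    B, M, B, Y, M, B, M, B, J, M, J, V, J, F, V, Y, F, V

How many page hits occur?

B → miss, frames [B]
M → miss, frames [B, M]
B → hit
Y → miss, frames [B, M, Y]
M → hit
B → hit
M → hit
B → hit
J → miss, frames [B, M, Y, J]
M → hit
J → hit
V → miss, frames [B, M, Y, J, V]
J → hit
F → miss, evict Y, frames [B, M, J, V, F]
V → hit
Y → miss, evict F, frames [B, M, J, V, Y]
F → miss, evict Y, frames [B, M, J, V, F]
V → hit
Hits: 10.

10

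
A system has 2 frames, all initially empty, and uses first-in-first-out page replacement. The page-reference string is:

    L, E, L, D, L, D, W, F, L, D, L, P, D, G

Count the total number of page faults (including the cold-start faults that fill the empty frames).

L -> miss, frames (L)
E -> miss, frames (L E)
L -> hit
D -> miss, evict L, frames (E D)
L -> miss, evict E, frames (D L)
D -> hit
W -> miss, evict D, frames (L W)
F -> miss, evict L, frames (W F)
L -> miss, evict W, frames (F L)
D -> miss, evict F, frames (L D)
L -> hit
P -> miss, evict L, frames (D P)
D -> hit
G -> miss, evict D, frames (P G)
Page faults: 10.

10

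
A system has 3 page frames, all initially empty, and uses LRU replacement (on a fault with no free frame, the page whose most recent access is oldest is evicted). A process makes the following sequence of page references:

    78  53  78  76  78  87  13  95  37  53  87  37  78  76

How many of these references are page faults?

78: miss, frames {78}
53: miss, frames {78,53}
78: hit
76: miss, frames {53,78,76}
78: hit
87: miss, evict 53, frames {76,78,87}
13: miss, evict 76, frames {78,87,13}
95: miss, evict 78, frames {87,13,95}
37: miss, evict 87, frames {13,95,37}
53: miss, evict 13, frames {95,37,53}
87: miss, evict 95, frames {37,53,87}
37: hit
78: miss, evict 53, frames {87,37,78}
76: miss, evict 87, frames {37,78,76}
Page faults: 11.

11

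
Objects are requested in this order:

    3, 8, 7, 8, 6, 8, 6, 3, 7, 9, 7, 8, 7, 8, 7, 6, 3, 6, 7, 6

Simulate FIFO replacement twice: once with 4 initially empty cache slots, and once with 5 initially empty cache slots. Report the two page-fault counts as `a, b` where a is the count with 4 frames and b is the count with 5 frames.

4 frames: F F F . F . . . . F . . . . . . F . . . → 6 faults.
5 frames: F F F . F . . . . F . . . . . . . . . . → 5 faults.
5 < 6: adding a frame reduced faults, as is typical.

6, 5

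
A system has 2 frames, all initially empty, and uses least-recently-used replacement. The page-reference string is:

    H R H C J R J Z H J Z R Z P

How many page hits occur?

3

H → miss, frames [H]
R → miss, frames [H, R]
H → hit
C → miss, evict R, frames [H, C]
J → miss, evict H, frames [C, J]
R → miss, evict C, frames [J, R]
J → hit
Z → miss, evict R, frames [J, Z]
H → miss, evict J, frames [Z, H]
J → miss, evict Z, frames [H, J]
Z → miss, evict H, frames [J, Z]
R → miss, evict J, frames [Z, R]
Z → hit
P → miss, evict R, frames [Z, P]
Hits: 3.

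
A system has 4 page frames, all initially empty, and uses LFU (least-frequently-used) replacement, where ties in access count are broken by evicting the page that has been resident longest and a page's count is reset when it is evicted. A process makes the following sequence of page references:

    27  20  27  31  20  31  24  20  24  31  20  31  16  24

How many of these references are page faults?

27: fault, frames [27]
20: fault, frames [27, 20]
27: hit
31: fault, frames [27, 20, 31]
20: hit
31: hit
24: fault, frames [27, 20, 31, 24]
20: hit
24: hit
31: hit
20: hit
31: hit
16: fault, evict 27, frames [20, 31, 24, 16]
24: hit
Page faults: 5.

5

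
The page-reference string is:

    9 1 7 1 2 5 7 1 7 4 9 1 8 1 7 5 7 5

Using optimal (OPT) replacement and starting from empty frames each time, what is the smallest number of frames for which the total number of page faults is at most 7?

f=1: 18 faults
f=2: 11 faults
f=3: 9 faults
f=4: 8 faults
f=5: 7 faults
f=6: 7 faults
f=7: 7 faults
Smallest f with faults ≤ 7 is 5.

5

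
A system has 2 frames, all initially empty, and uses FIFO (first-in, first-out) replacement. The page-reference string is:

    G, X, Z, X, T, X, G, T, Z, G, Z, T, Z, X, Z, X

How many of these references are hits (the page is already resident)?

G: fault, frames {G}
X: fault, frames {G,X}
Z: fault, evict G, frames {X,Z}
X: hit
T: fault, evict X, frames {Z,T}
X: fault, evict Z, frames {T,X}
G: fault, evict T, frames {X,G}
T: fault, evict X, frames {G,T}
Z: fault, evict G, frames {T,Z}
G: fault, evict T, frames {Z,G}
Z: hit
T: fault, evict Z, frames {G,T}
Z: fault, evict G, frames {T,Z}
X: fault, evict T, frames {Z,X}
Z: hit
X: hit
Hits: 4.

4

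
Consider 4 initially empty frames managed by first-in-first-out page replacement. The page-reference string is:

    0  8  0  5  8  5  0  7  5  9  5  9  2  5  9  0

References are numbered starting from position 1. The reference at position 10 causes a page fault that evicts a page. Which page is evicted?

pos 1: 0: fault, frames (0)
pos 2: 8: fault, frames (0 8)
pos 3: 0: hit
pos 4: 5: fault, frames (0 8 5)
pos 5: 8: hit
pos 6: 5: hit
pos 7: 0: hit
pos 8: 7: fault, frames (0 8 5 7)
pos 9: 5: hit
pos 10: 9: fault, evict 0, frames (8 5 7 9)
At position 10, page 0 is evicted.

0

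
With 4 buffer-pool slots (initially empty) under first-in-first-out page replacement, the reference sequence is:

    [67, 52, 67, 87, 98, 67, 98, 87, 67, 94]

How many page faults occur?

5

67: miss, frames [67]
52: miss, frames [67, 52]
67: hit
87: miss, frames [67, 52, 87]
98: miss, frames [67, 52, 87, 98]
67: hit
98: hit
87: hit
67: hit
94: miss, evict 67, frames [52, 87, 98, 94]
Page faults: 5.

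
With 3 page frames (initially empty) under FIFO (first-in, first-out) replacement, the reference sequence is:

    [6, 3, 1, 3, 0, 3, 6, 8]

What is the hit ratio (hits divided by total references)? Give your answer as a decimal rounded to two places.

6 -> miss, frames {6}
3 -> miss, frames {6,3}
1 -> miss, frames {6,3,1}
3 -> hit
0 -> miss, evict 6, frames {3,1,0}
3 -> hit
6 -> miss, evict 3, frames {1,0,6}
8 -> miss, evict 1, frames {0,6,8}
Hits: 2 of 8 references → 2/8 = 0.2500.

0.25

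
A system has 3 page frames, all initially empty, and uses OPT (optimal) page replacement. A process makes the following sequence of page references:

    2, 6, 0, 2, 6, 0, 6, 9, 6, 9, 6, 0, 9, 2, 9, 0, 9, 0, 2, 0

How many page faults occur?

2 -> miss, frames {2}
6 -> miss, frames {2,6}
0 -> miss, frames {2,6,0}
2 -> hit
6 -> hit
0 -> hit
6 -> hit
9 -> miss, evict 2, frames {6,0,9}
6 -> hit
9 -> hit
6 -> hit
0 -> hit
9 -> hit
2 -> miss, evict 6, frames {0,9,2}
9 -> hit
0 -> hit
9 -> hit
0 -> hit
2 -> hit
0 -> hit
Page faults: 5.

5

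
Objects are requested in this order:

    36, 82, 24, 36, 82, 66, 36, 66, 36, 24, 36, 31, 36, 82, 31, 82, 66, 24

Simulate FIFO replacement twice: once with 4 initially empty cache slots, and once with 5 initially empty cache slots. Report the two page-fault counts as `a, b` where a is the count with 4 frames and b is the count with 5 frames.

8, 5

4 frames: F F F . . F . . . . . F F F . . . F → 8 faults.
5 frames: F F F . . F . . . . . F . . . . . . → 5 faults.
5 < 8: adding a frame reduced faults, as is typical.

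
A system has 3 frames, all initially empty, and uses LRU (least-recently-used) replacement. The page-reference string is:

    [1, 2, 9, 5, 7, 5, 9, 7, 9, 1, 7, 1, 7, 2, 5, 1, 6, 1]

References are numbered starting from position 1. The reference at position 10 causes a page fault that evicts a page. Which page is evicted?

5

pos 1: 1 → fault, frames [1]
pos 2: 2 → fault, frames [1, 2]
pos 3: 9 → fault, frames [1, 2, 9]
pos 4: 5 → fault, evict 1, frames [2, 9, 5]
pos 5: 7 → fault, evict 2, frames [9, 5, 7]
pos 6: 5 → hit
pos 7: 9 → hit
pos 8: 7 → hit
pos 9: 9 → hit
pos 10: 1 → fault, evict 5, frames [7, 9, 1]
At position 10, page 5 is evicted.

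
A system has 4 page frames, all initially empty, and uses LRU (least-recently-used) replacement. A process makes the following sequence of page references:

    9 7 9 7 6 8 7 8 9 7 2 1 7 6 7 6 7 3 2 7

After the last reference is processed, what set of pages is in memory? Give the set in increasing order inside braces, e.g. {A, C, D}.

9: miss, frames {9}
7: miss, frames {9,7}
9: hit
7: hit
6: miss, frames {9,7,6}
8: miss, frames {9,7,6,8}
7: hit
8: hit
9: hit
7: hit
2: miss, evict 6, frames {8,9,7,2}
1: miss, evict 8, frames {9,7,2,1}
7: hit
6: miss, evict 9, frames {2,1,7,6}
7: hit
6: hit
7: hit
3: miss, evict 2, frames {1,6,7,3}
2: miss, evict 1, frames {6,7,3,2}
7: hit

{2, 3, 6, 7}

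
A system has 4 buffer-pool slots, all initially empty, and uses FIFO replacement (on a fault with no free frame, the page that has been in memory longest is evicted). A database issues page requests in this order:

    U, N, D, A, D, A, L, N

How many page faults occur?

5

U: miss, frames [U]
N: miss, frames [U, N]
D: miss, frames [U, N, D]
A: miss, frames [U, N, D, A]
D: hit
A: hit
L: miss, evict U, frames [N, D, A, L]
N: hit
Page faults: 5.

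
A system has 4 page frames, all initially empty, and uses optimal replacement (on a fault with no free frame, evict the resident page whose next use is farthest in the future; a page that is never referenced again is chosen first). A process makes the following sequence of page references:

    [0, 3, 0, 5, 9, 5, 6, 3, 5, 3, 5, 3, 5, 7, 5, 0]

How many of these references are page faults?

0 -> fault, frames (0)
3 -> fault, frames (0 3)
0 -> hit
5 -> fault, frames (0 3 5)
9 -> fault, frames (0 3 5 9)
5 -> hit
6 -> fault, evict 9, frames (0 3 5 6)
3 -> hit
5 -> hit
3 -> hit
5 -> hit
3 -> hit
5 -> hit
7 -> fault, evict 6, frames (0 3 5 7)
5 -> hit
0 -> hit
Page faults: 6.

6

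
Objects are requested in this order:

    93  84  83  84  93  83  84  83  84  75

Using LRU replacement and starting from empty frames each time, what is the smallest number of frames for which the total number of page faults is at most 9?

f=1: 10 faults
f=2: 7 faults
f=3: 4 faults
f=4: 4 faults
Smallest f with faults ≤ 9 is 2.

2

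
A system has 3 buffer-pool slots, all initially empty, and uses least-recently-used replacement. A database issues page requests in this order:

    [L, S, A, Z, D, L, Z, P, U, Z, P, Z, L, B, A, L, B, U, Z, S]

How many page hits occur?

6

L: fault, frames {L}
S: fault, frames {L,S}
A: fault, frames {L,S,A}
Z: fault, evict L, frames {S,A,Z}
D: fault, evict S, frames {A,Z,D}
L: fault, evict A, frames {Z,D,L}
Z: hit
P: fault, evict D, frames {L,Z,P}
U: fault, evict L, frames {Z,P,U}
Z: hit
P: hit
Z: hit
L: fault, evict U, frames {P,Z,L}
B: fault, evict P, frames {Z,L,B}
A: fault, evict Z, frames {L,B,A}
L: hit
B: hit
U: fault, evict A, frames {L,B,U}
Z: fault, evict L, frames {B,U,Z}
S: fault, evict B, frames {U,Z,S}
Hits: 6.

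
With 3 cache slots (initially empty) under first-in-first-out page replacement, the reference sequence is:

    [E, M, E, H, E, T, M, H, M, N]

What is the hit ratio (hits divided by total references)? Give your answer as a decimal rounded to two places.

E → miss, frames [E]
M → miss, frames [E, M]
E → hit
H → miss, frames [E, M, H]
E → hit
T → miss, evict E, frames [M, H, T]
M → hit
H → hit
M → hit
N → miss, evict M, frames [H, T, N]
Hits: 5 of 10 references → 5/10 = 0.5000.

0.50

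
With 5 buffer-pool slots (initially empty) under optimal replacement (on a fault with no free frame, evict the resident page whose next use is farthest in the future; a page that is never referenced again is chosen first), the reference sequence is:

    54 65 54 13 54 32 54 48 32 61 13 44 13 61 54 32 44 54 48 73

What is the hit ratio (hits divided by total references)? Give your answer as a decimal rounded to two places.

0.55

54 -> fault, frames (54)
65 -> fault, frames (54 65)
54 -> hit
13 -> fault, frames (54 65 13)
54 -> hit
32 -> fault, frames (54 65 13 32)
54 -> hit
48 -> fault, frames (54 65 13 32 48)
32 -> hit
61 -> fault, evict 65, frames (54 13 32 48 61)
13 -> hit
44 -> fault, evict 48, frames (54 13 32 61 44)
13 -> hit
61 -> hit
54 -> hit
32 -> hit
44 -> hit
54 -> hit
48 -> fault, evict 44, frames (54 13 32 61 48)
73 -> fault, evict 48, frames (54 13 32 61 73)
Hits: 11 of 20 references → 11/20 = 0.5500.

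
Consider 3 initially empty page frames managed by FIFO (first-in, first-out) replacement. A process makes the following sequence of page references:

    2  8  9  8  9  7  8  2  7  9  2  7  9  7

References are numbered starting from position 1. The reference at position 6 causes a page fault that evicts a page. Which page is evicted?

pos 1: 2 -> fault, frames [2]
pos 2: 8 -> fault, frames [2, 8]
pos 3: 9 -> fault, frames [2, 8, 9]
pos 4: 8 -> hit
pos 5: 9 -> hit
pos 6: 7 -> fault, evict 2, frames [8, 9, 7]
At position 6, page 2 is evicted.

2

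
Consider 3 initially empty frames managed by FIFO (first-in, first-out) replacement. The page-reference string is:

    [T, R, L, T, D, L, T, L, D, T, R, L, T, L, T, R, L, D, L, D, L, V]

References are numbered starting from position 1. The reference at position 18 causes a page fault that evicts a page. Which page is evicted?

T

pos 1: T: fault, frames {T}
pos 2: R: fault, frames {T,R}
pos 3: L: fault, frames {T,R,L}
pos 4: T: hit
pos 5: D: fault, evict T, frames {R,L,D}
pos 6: L: hit
pos 7: T: fault, evict R, frames {L,D,T}
pos 8: L: hit
pos 9: D: hit
pos 10: T: hit
pos 11: R: fault, evict L, frames {D,T,R}
pos 12: L: fault, evict D, frames {T,R,L}
pos 13: T: hit
pos 14: L: hit
pos 15: T: hit
pos 16: R: hit
pos 17: L: hit
pos 18: D: fault, evict T, frames {R,L,D}
At position 18, page T is evicted.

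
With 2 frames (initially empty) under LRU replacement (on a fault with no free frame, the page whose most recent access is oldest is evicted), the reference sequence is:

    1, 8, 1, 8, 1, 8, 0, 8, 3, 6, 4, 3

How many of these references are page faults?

7

1 → miss, frames (1)
8 → miss, frames (1 8)
1 → hit
8 → hit
1 → hit
8 → hit
0 → miss, evict 1, frames (8 0)
8 → hit
3 → miss, evict 0, frames (8 3)
6 → miss, evict 8, frames (3 6)
4 → miss, evict 3, frames (6 4)
3 → miss, evict 6, frames (4 3)
Page faults: 7.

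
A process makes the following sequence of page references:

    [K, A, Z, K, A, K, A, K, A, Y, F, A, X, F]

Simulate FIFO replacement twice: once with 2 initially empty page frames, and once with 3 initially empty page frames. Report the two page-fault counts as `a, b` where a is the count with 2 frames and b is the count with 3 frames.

2 frames: F F F F F . . . . F F F F F → 10 faults.
3 frames: F F F . . . . . . F F F F . → 7 faults.
7 < 10: adding a frame reduced faults, as is typical.

10, 7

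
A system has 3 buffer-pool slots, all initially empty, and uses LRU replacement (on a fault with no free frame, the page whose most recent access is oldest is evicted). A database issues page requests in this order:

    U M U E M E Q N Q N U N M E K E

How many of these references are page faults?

9

U -> miss, frames [U]
M -> miss, frames [U, M]
U -> hit
E -> miss, frames [M, U, E]
M -> hit
E -> hit
Q -> miss, evict U, frames [M, E, Q]
N -> miss, evict M, frames [E, Q, N]
Q -> hit
N -> hit
U -> miss, evict E, frames [Q, N, U]
N -> hit
M -> miss, evict Q, frames [U, N, M]
E -> miss, evict U, frames [N, M, E]
K -> miss, evict N, frames [M, E, K]
E -> hit
Page faults: 9.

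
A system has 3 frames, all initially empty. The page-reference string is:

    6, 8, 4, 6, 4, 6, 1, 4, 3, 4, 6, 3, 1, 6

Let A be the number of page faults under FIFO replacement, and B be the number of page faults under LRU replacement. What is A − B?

-1

Under FIFO: F F F . . . F . F . F . . . → 6 faults.
Under LRU: F F F . . . F . F . F . F . → 7 faults.
A − B = 6 − 7 = -1.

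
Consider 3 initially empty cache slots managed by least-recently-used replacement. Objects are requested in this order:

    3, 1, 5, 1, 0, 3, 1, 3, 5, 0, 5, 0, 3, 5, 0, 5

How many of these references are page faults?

3: fault, frames (3)
1: fault, frames (3 1)
5: fault, frames (3 1 5)
1: hit
0: fault, evict 3, frames (5 1 0)
3: fault, evict 5, frames (1 0 3)
1: hit
3: hit
5: fault, evict 0, frames (1 3 5)
0: fault, evict 1, frames (3 5 0)
5: hit
0: hit
3: hit
5: hit
0: hit
5: hit
Page faults: 7.

7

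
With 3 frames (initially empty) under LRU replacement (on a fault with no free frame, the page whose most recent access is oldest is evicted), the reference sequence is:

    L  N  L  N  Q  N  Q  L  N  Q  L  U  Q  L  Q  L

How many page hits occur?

12

L: fault, frames (L)
N: fault, frames (L N)
L: hit
N: hit
Q: fault, frames (L N Q)
N: hit
Q: hit
L: hit
N: hit
Q: hit
L: hit
U: fault, evict N, frames (Q L U)
Q: hit
L: hit
Q: hit
L: hit
Hits: 12.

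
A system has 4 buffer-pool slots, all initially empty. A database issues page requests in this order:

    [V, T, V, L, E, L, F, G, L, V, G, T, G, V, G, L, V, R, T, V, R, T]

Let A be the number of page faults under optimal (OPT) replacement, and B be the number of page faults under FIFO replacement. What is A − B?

Under OPT: F F . F F . F F . . . . . . . . . F . . . . → 7 faults.
Under FIFO: F F . F F . F F . F . F . . . F . F . . . . → 10 faults.
A − B = 7 − 10 = -3.

-3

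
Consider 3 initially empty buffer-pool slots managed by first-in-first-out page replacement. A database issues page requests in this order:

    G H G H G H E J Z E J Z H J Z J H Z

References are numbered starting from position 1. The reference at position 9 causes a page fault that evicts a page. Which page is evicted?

pos 1: G -> fault, frames (G)
pos 2: H -> fault, frames (G H)
pos 3: G -> hit
pos 4: H -> hit
pos 5: G -> hit
pos 6: H -> hit
pos 7: E -> fault, frames (G H E)
pos 8: J -> fault, evict G, frames (H E J)
pos 9: Z -> fault, evict H, frames (E J Z)
At position 9, page H is evicted.

H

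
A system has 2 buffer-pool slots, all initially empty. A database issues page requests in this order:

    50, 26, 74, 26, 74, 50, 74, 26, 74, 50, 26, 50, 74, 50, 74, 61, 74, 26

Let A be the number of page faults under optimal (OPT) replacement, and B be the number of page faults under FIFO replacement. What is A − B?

Under OPT: F F F . . F . F . F . . F . . F . F → 9 faults.
Under FIFO: F F F . . F . F F F F . F F . F F F → 13 faults.
A − B = 9 − 13 = -4.

-4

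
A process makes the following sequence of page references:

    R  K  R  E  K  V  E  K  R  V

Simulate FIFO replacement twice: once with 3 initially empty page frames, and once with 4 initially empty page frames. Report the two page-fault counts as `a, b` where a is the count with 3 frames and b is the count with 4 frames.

3 frames: F F . F . F . . F . → 5 faults.
4 frames: F F . F . F . . . . → 4 faults.
4 < 5: adding a frame reduced faults, as is typical.

5, 4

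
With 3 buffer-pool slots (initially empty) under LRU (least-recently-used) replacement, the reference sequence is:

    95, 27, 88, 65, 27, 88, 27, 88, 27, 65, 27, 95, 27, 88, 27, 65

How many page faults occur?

7

95 -> miss, frames (95)
27 -> miss, frames (95 27)
88 -> miss, frames (95 27 88)
65 -> miss, evict 95, frames (27 88 65)
27 -> hit
88 -> hit
27 -> hit
88 -> hit
27 -> hit
65 -> hit
27 -> hit
95 -> miss, evict 88, frames (65 27 95)
27 -> hit
88 -> miss, evict 65, frames (95 27 88)
27 -> hit
65 -> miss, evict 95, frames (88 27 65)
Page faults: 7.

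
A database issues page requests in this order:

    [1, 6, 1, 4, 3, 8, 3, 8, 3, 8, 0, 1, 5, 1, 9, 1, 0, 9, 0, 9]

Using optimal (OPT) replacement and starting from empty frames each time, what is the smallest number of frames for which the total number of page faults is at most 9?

f=1: 20 faults
f=2: 10 faults
f=3: 8 faults
f=4: 8 faults
f=5: 8 faults
f=6: 8 faults
f=7: 8 faults
f=8: 8 faults
Smallest f with faults ≤ 9 is 3.

3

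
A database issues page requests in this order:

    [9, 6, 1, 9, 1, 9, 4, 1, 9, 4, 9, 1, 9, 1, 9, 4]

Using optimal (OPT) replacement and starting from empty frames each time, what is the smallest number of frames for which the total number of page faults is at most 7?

2

f=1: 16 faults
f=2: 7 faults
f=3: 4 faults
f=4: 4 faults
Smallest f with faults ≤ 7 is 2.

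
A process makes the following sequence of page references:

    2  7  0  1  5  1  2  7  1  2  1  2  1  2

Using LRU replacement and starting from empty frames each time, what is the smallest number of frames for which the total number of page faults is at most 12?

f=1: 14 faults
f=2: 9 faults
f=3: 7 faults
f=4: 7 faults
f=5: 5 faults
Smallest f with faults ≤ 12 is 2.

2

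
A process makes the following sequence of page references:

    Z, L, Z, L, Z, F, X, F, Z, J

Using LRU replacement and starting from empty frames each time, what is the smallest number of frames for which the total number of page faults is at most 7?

2

f=1: 10 faults
f=2: 6 faults
f=3: 5 faults
f=4: 5 faults
f=5: 5 faults
Smallest f with faults ≤ 7 is 2.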